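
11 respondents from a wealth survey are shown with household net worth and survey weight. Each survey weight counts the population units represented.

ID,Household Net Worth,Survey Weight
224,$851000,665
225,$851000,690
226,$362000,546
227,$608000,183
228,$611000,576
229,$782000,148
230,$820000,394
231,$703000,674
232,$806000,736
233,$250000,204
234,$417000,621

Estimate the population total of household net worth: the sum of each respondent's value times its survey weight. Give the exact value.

3629768000

Weighted total = 851000×665 + 851000×690 + 362000×546 + 608000×183 + 611000×576 + 782000×148 + 820000×394 + 703000×674 + 806000×736 + 250000×204 + 417000×621
  = 565915000 + 587190000 + 197652000 + 111264000 + 351936000 + 115736000 + 323080000 + 473822000 + 593216000 + 51000000 + 258957000 = 3629768000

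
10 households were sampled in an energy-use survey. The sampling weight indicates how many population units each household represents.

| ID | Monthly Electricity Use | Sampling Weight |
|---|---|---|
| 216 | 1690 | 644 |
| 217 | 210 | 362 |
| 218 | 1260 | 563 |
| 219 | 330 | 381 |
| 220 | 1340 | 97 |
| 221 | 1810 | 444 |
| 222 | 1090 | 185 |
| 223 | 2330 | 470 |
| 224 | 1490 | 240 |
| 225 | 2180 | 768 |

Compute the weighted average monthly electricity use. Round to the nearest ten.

Weighted sum = 1690×644 + 210×362 + 1260×563 + 330×381 + 1340×97 + 1810×444 + 1090×185 + 2330×470 + 1490×240 + 2180×768
  = 1088360 + 76020 + 709380 + 125730 + 129980 + 803640 + 201650 + 1095100 + 357600 + 1674240 = 6261700
Sum of weights = 644 + 362 + 563 + 381 + 97 + 444 + 185 + 470 + 240 + 768 = 4154
Weighted mean = 6261700 / 4154 = 1507.3905

1510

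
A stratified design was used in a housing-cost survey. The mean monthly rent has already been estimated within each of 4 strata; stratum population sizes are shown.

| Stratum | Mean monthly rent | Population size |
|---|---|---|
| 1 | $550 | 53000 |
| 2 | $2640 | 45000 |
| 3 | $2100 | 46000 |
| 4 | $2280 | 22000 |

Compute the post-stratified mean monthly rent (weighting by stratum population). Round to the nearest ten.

1780

Σ Nₕ·x̄ₕ = 550×53000 + 2640×45000 + 2100×46000 + 2280×22000
  = 29150000 + 118800000 + 96600000 + 50160000 = 294710000
Σ Nₕ = 166000
Overall mean = 294710000 / 166000 = 1775.3614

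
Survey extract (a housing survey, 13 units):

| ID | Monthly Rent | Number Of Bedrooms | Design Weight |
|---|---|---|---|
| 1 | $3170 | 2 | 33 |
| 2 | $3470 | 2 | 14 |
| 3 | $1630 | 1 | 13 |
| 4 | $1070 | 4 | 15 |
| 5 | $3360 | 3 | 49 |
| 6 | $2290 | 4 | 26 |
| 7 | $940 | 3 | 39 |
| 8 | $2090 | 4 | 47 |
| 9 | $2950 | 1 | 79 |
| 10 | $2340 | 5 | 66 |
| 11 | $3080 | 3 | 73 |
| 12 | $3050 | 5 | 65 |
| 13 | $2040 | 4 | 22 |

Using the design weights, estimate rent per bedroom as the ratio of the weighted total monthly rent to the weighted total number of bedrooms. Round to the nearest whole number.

Σ wᵢ·y = 1404960
Σ wᵢ·x = 1764
Ratio = 1404960 / 1764 = 796.46259

796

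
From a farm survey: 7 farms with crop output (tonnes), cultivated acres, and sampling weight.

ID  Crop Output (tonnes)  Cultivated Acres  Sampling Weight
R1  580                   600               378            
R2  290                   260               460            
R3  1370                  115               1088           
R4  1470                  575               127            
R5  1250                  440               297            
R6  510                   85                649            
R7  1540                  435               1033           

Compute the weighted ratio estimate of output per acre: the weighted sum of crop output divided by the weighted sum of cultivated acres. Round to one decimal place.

3.7

Σ wᵢ·y = 580×378 + 290×460 + 1370×1088 + 1470×127 + 1250×297 + 510×649 + 1540×1033
  = 219240 + 133400 + 1490560 + 186690 + 371250 + 330990 + 1590820 = 4322950
Σ wᵢ·x = 1179745
Ratio = 4322950 / 1179745 = 3.6643088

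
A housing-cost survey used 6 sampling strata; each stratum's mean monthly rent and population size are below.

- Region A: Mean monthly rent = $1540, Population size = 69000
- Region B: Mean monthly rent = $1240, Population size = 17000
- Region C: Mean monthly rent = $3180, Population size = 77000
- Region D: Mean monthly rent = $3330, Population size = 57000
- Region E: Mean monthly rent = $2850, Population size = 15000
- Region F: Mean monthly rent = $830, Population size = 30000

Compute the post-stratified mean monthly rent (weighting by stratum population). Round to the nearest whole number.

2376

Σ Nₕ·x̄ₕ = 1540×69000 + 1240×17000 + 3180×77000 + 3330×57000 + 2850×15000 + 830×30000
  = 106260000 + 21080000 + 244860000 + 189810000 + 42750000 + 24900000 = 629660000
Σ Nₕ = 69000 + 17000 + 77000 + 57000 + 15000 + 30000 = 265000
Overall mean = 629660000 / 265000 = 2376.0755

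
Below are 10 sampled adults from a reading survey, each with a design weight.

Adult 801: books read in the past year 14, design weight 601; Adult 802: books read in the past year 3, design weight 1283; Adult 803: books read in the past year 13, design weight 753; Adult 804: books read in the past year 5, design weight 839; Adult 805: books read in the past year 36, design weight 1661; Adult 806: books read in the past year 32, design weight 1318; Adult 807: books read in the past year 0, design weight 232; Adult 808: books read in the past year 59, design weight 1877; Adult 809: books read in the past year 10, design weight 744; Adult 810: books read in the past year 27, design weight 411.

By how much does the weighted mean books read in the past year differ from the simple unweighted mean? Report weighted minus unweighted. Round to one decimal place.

Unweighted sum = 14 + 3 + 13 + 5 + 36 + 32 + 0 + 59 + 10 + 27 = 199
Unweighted mean = 199 / 10 = 19.9
Weighted sum = 14×601 + 3×1283 + 13×753 + 5×839 + 36×1661 + 32×1318 + 0×232 + 59×1877 + 10×744 + 27×411
  = 8414 + 3849 + 9789 + 4195 + 59796 + 42176 + 0 + 110743 + 7440 + 11097 = 257499
Sum of weights = 9719
Weighted mean = 257499 / 9719 = 26.494392
Difference (weighted minus unweighted) = 6.5943924

6.6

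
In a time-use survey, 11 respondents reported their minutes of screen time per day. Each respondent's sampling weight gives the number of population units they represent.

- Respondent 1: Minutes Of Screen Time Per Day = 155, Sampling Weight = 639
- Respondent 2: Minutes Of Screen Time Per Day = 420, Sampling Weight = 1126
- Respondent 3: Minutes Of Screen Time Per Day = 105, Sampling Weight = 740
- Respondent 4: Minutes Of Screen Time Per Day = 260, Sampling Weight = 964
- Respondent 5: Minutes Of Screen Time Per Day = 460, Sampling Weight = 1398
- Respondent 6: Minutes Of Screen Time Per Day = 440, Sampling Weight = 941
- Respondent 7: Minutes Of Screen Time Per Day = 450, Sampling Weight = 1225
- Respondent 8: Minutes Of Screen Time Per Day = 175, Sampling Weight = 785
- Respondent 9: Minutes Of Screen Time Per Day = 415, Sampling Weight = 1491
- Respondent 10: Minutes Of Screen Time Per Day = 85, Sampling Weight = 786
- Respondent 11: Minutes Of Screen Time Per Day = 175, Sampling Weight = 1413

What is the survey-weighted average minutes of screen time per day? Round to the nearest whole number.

311

Weighted sum = 155×639 + 420×1126 + 105×740 + 260×964 + 460×1398 + 440×941 + 450×1225 + 175×785 + 415×1491 + 85×786 + 175×1413
  = 3578900
Sum of weights = 639 + 1126 + 740 + 964 + 1398 + 941 + 1225 + 785 + 1491 + 786 + 1413 = 11508
Weighted mean = 3578900 / 11508 = 310.99235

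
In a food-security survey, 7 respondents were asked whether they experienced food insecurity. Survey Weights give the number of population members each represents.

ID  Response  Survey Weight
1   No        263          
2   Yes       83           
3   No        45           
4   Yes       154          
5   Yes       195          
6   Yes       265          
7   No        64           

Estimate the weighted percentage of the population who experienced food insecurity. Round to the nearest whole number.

Sum of weights for 'Yes' = 83 + 154 + 195 + 265 = 697
Total weight = 263 + 83 + 45 + 154 + 195 + 265 + 64 = 1069
Weighted proportion = 697 / 1069 = 0.65201123 → 65.201123%

65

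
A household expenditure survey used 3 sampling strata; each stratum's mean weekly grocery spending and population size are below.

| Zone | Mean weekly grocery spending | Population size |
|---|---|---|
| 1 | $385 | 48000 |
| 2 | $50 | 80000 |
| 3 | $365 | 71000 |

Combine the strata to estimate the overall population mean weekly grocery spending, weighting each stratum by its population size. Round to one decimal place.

243.2

Σ Nₕ·x̄ₕ = 385×48000 + 50×80000 + 365×71000
  = 48395000
Σ Nₕ = 48000 + 80000 + 71000 = 199000
Overall mean = 48395000 / 199000 = 243.19095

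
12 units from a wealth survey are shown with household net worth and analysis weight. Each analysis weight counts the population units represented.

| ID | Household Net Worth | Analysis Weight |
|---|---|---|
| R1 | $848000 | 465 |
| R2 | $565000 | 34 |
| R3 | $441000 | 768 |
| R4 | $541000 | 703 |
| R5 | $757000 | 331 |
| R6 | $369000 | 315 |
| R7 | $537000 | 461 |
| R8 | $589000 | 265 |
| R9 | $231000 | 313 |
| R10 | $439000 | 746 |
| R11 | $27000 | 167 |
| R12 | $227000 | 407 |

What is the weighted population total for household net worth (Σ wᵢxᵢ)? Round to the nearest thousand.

2399680000

Weighted total = 848000×465 + 565000×34 + 441000×768 + 541000×703 + 757000×331 + 369000×315 + 537000×461 + 589000×265 + 231000×313 + 439000×746 + 27000×167 + 227000×407
  = 394320000 + 19210000 + 338688000 + 380323000 + 250567000 + 116235000 + 247557000 + 156085000 + 72303000 + 327494000 + 4509000 + 92389000 = 2399680000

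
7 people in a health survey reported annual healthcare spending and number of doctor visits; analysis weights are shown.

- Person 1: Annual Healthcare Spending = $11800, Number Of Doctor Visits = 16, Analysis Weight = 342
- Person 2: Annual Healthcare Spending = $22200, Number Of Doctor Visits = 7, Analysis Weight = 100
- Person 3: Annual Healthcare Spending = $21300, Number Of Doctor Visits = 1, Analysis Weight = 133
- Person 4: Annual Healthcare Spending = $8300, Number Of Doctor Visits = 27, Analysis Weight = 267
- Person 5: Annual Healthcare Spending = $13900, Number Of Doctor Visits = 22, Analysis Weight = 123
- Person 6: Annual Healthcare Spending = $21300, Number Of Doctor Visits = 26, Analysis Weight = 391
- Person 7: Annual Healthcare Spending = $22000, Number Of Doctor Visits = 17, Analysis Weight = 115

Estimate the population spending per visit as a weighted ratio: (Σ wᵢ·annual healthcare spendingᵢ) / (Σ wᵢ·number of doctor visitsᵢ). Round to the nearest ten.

840

Σ wᵢ·y = 11800×342 + 22200×100 + 21300×133 + 8300×267 + 13900×123 + 21300×391 + 22000×115
  = 4035600 + 2220000 + 2832900 + 2216100 + 1709700 + 8328300 + 2530000 = 23872600
Σ wᵢ·x = 16×342 + 7×100 + 1×133 + 27×267 + 22×123 + 26×391 + 17×115
  = 5472 + 700 + 133 + 7209 + 2706 + 10166 + 1955 = 28341
Ratio = 23872600 / 28341 = 842.33443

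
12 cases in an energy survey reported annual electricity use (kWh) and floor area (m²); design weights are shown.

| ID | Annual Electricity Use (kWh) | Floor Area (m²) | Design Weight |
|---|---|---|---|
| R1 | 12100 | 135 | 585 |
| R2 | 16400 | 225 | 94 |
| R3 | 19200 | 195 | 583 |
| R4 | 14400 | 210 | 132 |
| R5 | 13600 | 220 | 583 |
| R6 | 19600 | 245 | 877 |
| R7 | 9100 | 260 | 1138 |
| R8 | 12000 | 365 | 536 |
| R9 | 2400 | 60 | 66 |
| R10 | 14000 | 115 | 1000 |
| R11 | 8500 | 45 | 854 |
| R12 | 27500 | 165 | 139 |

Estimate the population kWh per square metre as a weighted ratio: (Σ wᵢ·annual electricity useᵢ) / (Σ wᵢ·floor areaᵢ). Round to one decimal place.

Σ wᵢ·y = 12100×585 + 16400×94 + 19200×583 + 14400×132 + 13600×583 + 19600×877 + 9100×1138 + 12000×536 + 2400×66 + 14000×1000 + 8500×854 + 27500×139
  = 88860200
Σ wᵢ·x = 135×585 + 225×94 + 195×583 + 210×132 + 220×583 + 245×877 + 260×1138 + 365×536 + 60×66 + 115×1000 + 45×854 + 165×139
  = 78975 + 21150 + 113685 + 27720 + 128260 + 214865 + 295880 + 195640 + 3960 + 115000 + 38430 + 22935 = 1256500
Ratio = 88860200 / 1256500 = 70.720414

70.7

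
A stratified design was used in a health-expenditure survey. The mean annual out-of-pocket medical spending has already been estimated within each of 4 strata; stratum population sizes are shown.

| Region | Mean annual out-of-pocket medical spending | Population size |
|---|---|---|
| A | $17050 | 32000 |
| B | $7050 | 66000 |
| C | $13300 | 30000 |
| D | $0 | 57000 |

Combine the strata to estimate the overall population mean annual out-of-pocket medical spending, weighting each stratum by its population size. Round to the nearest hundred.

7600

Σ Nₕ·x̄ₕ = 17050×32000 + 7050×66000 + 13300×30000 + 0×57000
  = 545600000 + 465300000 + 399000000 + 0 = 1409900000
Σ Nₕ = 185000
Overall mean = 1409900000 / 185000 = 7621.0811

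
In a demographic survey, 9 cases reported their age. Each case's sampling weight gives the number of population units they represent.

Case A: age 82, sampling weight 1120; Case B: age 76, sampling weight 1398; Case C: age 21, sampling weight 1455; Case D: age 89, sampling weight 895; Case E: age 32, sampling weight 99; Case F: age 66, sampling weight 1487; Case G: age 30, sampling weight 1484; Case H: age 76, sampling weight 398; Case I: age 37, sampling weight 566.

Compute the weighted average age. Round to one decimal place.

56.8

Weighted sum = 505318
Sum of weights = 8902
Weighted mean = 505318 / 8902 = 56.764547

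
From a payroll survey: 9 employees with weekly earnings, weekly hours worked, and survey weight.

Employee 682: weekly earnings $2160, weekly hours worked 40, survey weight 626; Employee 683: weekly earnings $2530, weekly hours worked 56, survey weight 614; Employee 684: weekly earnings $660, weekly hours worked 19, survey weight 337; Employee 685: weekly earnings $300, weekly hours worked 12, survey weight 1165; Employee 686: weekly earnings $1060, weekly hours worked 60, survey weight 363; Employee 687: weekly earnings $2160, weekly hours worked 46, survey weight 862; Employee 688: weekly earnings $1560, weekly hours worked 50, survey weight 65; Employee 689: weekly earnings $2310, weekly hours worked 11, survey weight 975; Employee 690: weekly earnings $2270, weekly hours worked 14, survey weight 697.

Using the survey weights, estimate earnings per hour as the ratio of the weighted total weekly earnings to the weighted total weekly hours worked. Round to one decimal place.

Σ wᵢ·y = 9660040
Σ wᵢ·x = 40×626 + 56×614 + 19×337 + 12×1165 + 60×363 + 46×862 + 50×65 + 11×975 + 14×697
  = 164972
Ratio = 9660040 / 164972 = 58.555634

58.6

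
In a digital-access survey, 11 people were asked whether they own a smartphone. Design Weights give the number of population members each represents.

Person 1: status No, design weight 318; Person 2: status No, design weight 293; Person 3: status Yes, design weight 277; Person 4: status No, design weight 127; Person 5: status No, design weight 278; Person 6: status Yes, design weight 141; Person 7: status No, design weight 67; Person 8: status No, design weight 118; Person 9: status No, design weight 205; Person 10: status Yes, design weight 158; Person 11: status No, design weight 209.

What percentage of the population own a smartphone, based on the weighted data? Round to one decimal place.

26.3

Sum of weights for 'Yes' = 277 + 141 + 158 = 576
Total weight = 318 + 293 + 277 + 127 + 278 + 141 + 67 + 118 + 205 + 158 + 209 = 2191
Weighted proportion = 576 / 2191 = 0.26289366 → 26.289366%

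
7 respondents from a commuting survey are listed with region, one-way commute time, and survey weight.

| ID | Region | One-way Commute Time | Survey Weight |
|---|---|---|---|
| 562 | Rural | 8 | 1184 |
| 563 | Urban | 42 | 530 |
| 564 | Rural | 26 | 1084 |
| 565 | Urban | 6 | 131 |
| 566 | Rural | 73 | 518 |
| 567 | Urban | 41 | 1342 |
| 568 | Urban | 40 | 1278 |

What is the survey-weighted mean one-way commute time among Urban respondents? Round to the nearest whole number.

39

Urban rows: 563, 565, 567, 568
Weighted sum = 129188
Sum of weights = 530 + 131 + 1342 + 1278 = 3281
Weighted mean = 129188 / 3281 = 39.374581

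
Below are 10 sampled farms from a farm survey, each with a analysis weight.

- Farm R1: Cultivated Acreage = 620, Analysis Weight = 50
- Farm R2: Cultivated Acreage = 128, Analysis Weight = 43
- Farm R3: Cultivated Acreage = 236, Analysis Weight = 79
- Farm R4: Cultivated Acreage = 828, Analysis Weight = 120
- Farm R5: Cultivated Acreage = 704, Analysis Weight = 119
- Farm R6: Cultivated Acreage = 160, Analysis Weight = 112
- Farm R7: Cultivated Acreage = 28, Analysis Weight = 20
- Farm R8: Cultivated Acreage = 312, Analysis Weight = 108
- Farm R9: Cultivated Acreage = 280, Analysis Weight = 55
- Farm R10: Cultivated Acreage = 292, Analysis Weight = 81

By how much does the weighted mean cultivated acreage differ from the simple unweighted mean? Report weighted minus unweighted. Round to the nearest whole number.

Unweighted sum = 620 + 128 + 236 + 828 + 704 + 160 + 28 + 312 + 280 + 292 = 3588
Unweighted mean = 3588 / 10 = 358.8
Weighted sum = 620×50 + 128×43 + 236×79 + 828×120 + 704×119 + 160×112 + 28×20 + 312×108 + 280×55 + 292×81
  = 31000 + 5504 + 18644 + 99360 + 83776 + 17920 + 560 + 33696 + 15400 + 23652 = 329512
Sum of weights = 50 + 43 + 79 + 120 + 119 + 112 + 20 + 108 + 55 + 81 = 787
Weighted mean = 329512 / 787 = 418.69377
Difference (weighted minus unweighted) = 59.893774

60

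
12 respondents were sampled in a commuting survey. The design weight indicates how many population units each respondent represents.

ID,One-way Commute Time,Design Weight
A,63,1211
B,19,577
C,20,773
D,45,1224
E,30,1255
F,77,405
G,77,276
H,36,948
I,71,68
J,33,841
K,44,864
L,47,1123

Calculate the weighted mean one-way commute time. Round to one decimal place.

Weighted sum = 405389
Sum of weights = 1211 + 577 + 773 + 1224 + 1255 + 405 + 276 + 948 + 68 + 841 + 864 + 1123 = 9565
Weighted mean = 405389 / 9565 = 42.382541

42.4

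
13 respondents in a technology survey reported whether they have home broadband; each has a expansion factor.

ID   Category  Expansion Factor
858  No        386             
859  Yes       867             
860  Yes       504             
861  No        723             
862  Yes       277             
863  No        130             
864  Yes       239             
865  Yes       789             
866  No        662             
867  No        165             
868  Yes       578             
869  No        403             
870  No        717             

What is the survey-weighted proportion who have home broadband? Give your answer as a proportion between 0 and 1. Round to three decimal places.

Sum of weights for 'Yes' = 867 + 504 + 277 + 239 + 789 + 578 = 3254
Total weight = 6440
Weighted proportion = 3254 / 6440 = 0.5052795

0.505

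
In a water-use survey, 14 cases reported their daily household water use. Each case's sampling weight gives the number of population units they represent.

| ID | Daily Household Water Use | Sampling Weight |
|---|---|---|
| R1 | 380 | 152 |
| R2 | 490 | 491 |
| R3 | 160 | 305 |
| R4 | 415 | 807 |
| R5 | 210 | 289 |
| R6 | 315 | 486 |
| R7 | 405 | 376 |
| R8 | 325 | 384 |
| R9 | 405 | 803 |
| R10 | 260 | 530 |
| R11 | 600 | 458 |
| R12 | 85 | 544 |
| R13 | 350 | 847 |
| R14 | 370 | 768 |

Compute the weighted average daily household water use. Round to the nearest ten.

Weighted sum = 2537580
Sum of weights = 7240
Weighted mean = 2537580 / 7240 = 350.49448

350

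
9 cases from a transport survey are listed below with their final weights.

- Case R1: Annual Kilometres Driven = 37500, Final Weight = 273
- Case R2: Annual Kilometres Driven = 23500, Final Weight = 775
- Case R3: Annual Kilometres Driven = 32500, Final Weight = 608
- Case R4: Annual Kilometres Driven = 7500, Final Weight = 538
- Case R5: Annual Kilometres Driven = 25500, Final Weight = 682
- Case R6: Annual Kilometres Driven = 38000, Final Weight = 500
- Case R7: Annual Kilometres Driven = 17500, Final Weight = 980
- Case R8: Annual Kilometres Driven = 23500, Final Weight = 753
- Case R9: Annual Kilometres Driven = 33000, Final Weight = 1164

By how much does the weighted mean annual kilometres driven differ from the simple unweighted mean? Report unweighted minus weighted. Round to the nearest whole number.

Unweighted sum = 238500
Unweighted mean = 238500 / 9 = 26500
Weighted sum = 37500×273 + 23500×775 + 32500×608 + 7500×538 + 25500×682 + 38000×500 + 17500×980 + 23500×753 + 33000×1164
  = 161893500
Sum of weights = 273 + 775 + 608 + 538 + 682 + 500 + 980 + 753 + 1164 = 6273
Weighted mean = 161893500 / 6273 = 25807.987
Difference (unweighted minus weighted) = 692.01339

692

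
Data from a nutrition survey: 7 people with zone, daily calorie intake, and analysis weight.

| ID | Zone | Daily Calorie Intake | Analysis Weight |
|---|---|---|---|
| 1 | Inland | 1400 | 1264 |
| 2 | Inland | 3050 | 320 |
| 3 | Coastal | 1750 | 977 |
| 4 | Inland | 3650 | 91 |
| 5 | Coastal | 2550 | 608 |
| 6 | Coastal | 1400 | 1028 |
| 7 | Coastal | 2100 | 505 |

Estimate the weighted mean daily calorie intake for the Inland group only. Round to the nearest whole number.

Inland rows: 1, 2, 4
Weighted sum = 1400×1264 + 3050×320 + 3650×91
  = 1769600 + 976000 + 332150 = 3077750
Sum of weights = 1264 + 320 + 91 = 1675
Weighted mean = 3077750 / 1675 = 1837.4627

1837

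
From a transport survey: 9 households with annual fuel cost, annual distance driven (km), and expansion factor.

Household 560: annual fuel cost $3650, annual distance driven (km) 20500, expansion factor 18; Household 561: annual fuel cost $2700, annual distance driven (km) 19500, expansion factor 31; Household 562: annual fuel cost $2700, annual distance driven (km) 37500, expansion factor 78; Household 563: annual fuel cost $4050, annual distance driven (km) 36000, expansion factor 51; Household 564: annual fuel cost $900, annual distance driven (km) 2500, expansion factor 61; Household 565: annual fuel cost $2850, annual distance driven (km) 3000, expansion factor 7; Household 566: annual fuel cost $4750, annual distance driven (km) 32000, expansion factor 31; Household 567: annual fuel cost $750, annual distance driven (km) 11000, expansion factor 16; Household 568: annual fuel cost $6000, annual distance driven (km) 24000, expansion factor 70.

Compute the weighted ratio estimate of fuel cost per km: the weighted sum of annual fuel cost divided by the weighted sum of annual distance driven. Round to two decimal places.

Σ wᵢ·y = 3650×18 + 2700×31 + 2700×78 + 4050×51 + 900×61 + 2850×7 + 4750×31 + 750×16 + 6000×70
  = 65700 + 83700 + 210600 + 206550 + 54900 + 19950 + 147250 + 12000 + 420000 = 1220650
Σ wᵢ·x = 20500×18 + 19500×31 + 37500×78 + 36000×51 + 2500×61 + 3000×7 + 32000×31 + 11000×16 + 24000×70
  = 369000 + 604500 + 2925000 + 1836000 + 152500 + 21000 + 992000 + 176000 + 1680000 = 8756000
Ratio = 1220650 / 8756000 = 0.13940726

0.14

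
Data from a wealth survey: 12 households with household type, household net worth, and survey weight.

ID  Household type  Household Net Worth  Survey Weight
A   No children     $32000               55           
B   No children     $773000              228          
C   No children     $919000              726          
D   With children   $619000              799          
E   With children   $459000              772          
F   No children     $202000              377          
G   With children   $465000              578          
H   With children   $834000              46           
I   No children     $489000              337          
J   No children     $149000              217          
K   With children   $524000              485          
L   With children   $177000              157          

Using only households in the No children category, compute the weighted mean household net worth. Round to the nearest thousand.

No children rows: A, B, C, F, I, J
Weighted sum = 32000×55 + 773000×228 + 919000×726 + 202000×377 + 489000×337 + 149000×217
  = 1760000 + 176244000 + 667194000 + 76154000 + 164793000 + 32333000 = 1118478000
Sum of weights = 55 + 228 + 726 + 377 + 337 + 217 = 1940
Weighted mean = 1118478000 / 1940 = 576535.05

577000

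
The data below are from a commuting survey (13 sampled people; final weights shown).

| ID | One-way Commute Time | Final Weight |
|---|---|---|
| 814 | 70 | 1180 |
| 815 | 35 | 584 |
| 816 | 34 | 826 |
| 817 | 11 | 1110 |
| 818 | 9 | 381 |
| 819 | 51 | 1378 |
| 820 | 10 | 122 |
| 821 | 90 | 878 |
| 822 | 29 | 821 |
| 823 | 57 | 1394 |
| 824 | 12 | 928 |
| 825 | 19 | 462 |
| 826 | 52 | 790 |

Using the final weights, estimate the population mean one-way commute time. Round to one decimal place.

Weighted sum = 461542
Sum of weights = 10854
Weighted mean = 461542 / 10854 = 42.522757

42.5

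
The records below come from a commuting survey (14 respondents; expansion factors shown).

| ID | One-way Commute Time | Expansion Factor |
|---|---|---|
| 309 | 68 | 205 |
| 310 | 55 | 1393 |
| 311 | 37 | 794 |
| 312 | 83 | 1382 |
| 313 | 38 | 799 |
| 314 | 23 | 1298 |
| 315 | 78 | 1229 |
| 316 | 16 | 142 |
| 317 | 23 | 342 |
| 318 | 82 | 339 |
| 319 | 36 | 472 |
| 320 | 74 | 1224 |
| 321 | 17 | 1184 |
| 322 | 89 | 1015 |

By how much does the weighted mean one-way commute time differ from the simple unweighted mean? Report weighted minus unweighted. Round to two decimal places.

Unweighted sum = 719
Unweighted mean = 719 / 14 = 51.357143
Weighted sum = 646684
Sum of weights = 11818
Weighted mean = 646684 / 11818 = 54.720257
Difference (weighted minus unweighted) = 3.3631144

3.36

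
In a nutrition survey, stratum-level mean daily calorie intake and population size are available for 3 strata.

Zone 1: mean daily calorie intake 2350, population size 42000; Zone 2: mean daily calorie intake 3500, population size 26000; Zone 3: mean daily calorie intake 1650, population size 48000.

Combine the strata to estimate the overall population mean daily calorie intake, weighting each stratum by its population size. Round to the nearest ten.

Σ Nₕ·x̄ₕ = 2350×42000 + 3500×26000 + 1650×48000
  = 268900000
Σ Nₕ = 42000 + 26000 + 48000 = 116000
Overall mean = 268900000 / 116000 = 2318.1034

2320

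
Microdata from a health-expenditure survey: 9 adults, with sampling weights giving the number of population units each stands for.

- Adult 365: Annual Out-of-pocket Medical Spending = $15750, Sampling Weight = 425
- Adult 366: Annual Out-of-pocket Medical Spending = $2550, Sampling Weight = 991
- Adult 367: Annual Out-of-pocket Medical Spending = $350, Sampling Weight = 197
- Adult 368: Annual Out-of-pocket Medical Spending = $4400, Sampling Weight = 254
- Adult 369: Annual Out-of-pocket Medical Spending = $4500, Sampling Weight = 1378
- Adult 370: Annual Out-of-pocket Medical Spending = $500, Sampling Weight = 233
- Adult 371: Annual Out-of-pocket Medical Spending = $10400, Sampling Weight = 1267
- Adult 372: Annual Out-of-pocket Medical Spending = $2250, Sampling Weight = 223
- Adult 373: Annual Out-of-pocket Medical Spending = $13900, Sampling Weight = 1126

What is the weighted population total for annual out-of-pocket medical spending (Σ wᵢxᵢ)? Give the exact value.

46054800

Weighted total = 15750×425 + 2550×991 + 350×197 + 4400×254 + 4500×1378 + 500×233 + 10400×1267 + 2250×223 + 13900×1126
  = 46054800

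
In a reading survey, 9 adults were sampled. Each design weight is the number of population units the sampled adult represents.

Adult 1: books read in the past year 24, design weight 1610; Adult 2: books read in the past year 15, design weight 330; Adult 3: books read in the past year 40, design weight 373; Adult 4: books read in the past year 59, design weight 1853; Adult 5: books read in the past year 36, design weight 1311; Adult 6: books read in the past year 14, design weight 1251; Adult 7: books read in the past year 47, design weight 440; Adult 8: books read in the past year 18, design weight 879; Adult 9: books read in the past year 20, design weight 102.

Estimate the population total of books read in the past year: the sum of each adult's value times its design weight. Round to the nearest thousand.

271000

Weighted total = 271089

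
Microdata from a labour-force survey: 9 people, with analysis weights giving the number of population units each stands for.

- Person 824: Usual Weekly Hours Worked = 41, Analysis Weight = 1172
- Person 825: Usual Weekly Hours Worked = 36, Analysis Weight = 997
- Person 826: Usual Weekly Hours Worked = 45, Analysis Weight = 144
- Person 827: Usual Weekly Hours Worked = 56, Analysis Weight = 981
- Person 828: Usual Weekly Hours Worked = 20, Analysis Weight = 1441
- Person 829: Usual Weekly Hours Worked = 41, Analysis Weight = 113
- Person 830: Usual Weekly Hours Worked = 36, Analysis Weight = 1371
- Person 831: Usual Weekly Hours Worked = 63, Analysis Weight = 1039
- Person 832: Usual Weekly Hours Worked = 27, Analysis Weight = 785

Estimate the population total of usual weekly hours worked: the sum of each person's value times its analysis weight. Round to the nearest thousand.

Weighted total = 41×1172 + 36×997 + 45×144 + 56×981 + 20×1441 + 41×113 + 36×1371 + 63×1039 + 27×785
  = 48052 + 35892 + 6480 + 54936 + 28820 + 4633 + 49356 + 65457 + 21195 = 314821

315000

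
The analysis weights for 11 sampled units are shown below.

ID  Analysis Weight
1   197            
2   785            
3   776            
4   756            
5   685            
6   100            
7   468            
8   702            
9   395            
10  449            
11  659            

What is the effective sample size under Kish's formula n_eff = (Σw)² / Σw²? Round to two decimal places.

9.36

Σ wᵢ = 197 + 785 + 776 + 756 + 685 + 100 + 468 + 702 + 395 + 449 + 659 = 5972
Σ wᵢ² = 3811706
n_eff = 5972² / 3811706 = 35664784 / 3811706 = 9.3566461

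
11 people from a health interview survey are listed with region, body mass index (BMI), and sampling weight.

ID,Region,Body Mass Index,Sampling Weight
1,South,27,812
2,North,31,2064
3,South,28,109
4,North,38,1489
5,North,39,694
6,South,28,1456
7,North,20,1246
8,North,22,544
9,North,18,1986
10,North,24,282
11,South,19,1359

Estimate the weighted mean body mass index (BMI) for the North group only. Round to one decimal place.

27.3

North rows: 2, 4, 5, 7, 8, 9, 10
Weighted sum = 31×2064 + 38×1489 + 39×694 + 20×1246 + 22×544 + 18×1986 + 24×282
  = 63984 + 56582 + 27066 + 24920 + 11968 + 35748 + 6768 = 227036
Sum of weights = 2064 + 1489 + 694 + 1246 + 544 + 1986 + 282 = 8305
Weighted mean = 227036 / 8305 = 27.337267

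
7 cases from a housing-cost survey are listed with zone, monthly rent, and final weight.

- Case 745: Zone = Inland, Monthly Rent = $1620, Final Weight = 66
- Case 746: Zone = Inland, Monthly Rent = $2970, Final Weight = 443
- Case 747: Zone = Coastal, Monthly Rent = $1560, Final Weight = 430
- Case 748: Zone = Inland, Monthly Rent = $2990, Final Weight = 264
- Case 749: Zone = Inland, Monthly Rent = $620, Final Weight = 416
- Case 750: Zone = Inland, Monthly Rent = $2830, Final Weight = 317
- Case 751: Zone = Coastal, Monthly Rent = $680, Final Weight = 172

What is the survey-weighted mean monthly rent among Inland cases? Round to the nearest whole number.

2236

Inland rows: 745, 746, 748, 749, 750
Weighted sum = 1620×66 + 2970×443 + 2990×264 + 620×416 + 2830×317
  = 3367020
Sum of weights = 66 + 443 + 264 + 416 + 317 = 1506
Weighted mean = 3367020 / 1506 = 2235.7371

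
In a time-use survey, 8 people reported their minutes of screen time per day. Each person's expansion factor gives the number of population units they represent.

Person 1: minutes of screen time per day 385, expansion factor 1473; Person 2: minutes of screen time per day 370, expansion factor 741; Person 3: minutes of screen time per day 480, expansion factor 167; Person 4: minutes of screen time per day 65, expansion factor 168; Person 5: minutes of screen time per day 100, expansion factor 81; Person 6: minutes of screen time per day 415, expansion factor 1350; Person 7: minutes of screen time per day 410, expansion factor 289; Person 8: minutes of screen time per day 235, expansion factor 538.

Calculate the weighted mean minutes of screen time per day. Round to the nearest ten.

Weighted sum = 385×1473 + 370×741 + 480×167 + 65×168 + 100×81 + 415×1350 + 410×289 + 235×538
  = 567105 + 274170 + 80160 + 10920 + 8100 + 560250 + 118490 + 126430 = 1745625
Sum of weights = 1473 + 741 + 167 + 168 + 81 + 1350 + 289 + 538 = 4807
Weighted mean = 1745625 / 4807 = 363.14229

360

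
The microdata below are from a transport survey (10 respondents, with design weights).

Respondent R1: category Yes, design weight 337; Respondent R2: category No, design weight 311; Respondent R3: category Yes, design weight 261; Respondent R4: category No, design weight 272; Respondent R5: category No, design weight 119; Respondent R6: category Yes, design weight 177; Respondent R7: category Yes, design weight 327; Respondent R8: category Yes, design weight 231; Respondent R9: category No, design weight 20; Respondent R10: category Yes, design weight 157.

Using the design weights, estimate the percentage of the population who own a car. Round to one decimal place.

Sum of weights for 'Yes' = 337 + 261 + 177 + 327 + 231 + 157 = 1490
Total weight = 337 + 311 + 261 + 272 + 119 + 177 + 327 + 231 + 20 + 157 = 2212
Weighted proportion = 1490 / 2212 = 0.67359855 → 67.359855%

67.4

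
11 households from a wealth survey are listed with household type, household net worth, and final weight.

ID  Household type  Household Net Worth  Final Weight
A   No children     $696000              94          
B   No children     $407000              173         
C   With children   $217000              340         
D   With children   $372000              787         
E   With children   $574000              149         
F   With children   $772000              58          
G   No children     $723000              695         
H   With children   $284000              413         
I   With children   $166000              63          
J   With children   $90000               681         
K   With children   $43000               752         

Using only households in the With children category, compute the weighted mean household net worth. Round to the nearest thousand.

With children rows: C, D, E, F, H, I, J, K
Weighted sum = 217000×340 + 372000×787 + 574000×149 + 772000×58 + 284000×413 + 166000×63 + 90000×681 + 43000×752
  = 73780000 + 292764000 + 85526000 + 44776000 + 117292000 + 10458000 + 61290000 + 32336000 = 718222000
Sum of weights = 340 + 787 + 149 + 58 + 413 + 63 + 681 + 752 = 3243
Weighted mean = 718222000 / 3243 = 221468.39

221000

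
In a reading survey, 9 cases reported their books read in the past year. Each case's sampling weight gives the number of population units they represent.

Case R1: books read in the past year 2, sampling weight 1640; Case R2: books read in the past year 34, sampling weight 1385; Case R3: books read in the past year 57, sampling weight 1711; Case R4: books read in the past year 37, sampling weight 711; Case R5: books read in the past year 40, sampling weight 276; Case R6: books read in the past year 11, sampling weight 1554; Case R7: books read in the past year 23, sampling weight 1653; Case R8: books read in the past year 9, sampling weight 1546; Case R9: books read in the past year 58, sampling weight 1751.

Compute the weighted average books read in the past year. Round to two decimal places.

29.10

Weighted sum = 2×1640 + 34×1385 + 57×1711 + 37×711 + 40×276 + 11×1554 + 23×1653 + 9×1546 + 58×1751
  = 3280 + 47090 + 97527 + 26307 + 11040 + 17094 + 38019 + 13914 + 101558 = 355829
Sum of weights = 1640 + 1385 + 1711 + 711 + 276 + 1554 + 1653 + 1546 + 1751 = 12227
Weighted mean = 355829 / 12227 = 29.101906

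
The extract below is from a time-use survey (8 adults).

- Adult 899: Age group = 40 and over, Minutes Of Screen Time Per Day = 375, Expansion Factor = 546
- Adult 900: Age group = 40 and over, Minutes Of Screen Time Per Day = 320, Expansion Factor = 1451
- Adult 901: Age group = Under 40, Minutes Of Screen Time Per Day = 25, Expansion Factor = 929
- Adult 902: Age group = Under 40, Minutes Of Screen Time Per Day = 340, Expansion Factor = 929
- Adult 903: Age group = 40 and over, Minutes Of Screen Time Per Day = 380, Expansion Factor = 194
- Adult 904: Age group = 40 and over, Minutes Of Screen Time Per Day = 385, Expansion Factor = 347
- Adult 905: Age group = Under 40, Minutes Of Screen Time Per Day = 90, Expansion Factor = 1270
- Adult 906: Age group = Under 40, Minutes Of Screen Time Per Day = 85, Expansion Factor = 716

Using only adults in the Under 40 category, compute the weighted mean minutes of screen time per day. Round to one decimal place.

133.8

Under 40 rows: 901, 902, 905, 906
Weighted sum = 514245
Sum of weights = 929 + 929 + 1270 + 716 = 3844
Weighted mean = 514245 / 3844 = 133.77862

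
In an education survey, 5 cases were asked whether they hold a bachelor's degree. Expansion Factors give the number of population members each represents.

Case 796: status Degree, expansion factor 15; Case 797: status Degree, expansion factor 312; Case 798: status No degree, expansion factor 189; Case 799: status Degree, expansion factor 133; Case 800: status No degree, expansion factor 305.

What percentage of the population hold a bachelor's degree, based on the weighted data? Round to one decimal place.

Sum of weights for 'Degree' = 15 + 312 + 133 = 460
Total weight = 15 + 312 + 189 + 133 + 305 = 954
Weighted proportion = 460 / 954 = 0.48218029 → 48.218029%

48.2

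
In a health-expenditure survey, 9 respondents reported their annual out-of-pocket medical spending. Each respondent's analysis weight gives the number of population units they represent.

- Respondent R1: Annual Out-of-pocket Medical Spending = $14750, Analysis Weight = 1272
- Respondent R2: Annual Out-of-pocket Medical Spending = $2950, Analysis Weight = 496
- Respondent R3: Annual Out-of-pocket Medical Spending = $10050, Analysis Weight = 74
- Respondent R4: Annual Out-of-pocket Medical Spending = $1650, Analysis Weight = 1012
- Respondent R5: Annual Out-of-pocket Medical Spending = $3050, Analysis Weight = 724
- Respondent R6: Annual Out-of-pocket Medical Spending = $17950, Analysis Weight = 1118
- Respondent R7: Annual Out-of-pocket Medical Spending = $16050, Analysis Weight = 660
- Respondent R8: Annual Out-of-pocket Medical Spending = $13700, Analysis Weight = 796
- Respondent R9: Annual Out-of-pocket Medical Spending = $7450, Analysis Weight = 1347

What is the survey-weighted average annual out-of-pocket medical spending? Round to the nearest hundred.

10200

Weighted sum = 76448350
Sum of weights = 1272 + 496 + 74 + 1012 + 724 + 1118 + 660 + 796 + 1347 = 7499
Weighted mean = 76448350 / 7499 = 10194.473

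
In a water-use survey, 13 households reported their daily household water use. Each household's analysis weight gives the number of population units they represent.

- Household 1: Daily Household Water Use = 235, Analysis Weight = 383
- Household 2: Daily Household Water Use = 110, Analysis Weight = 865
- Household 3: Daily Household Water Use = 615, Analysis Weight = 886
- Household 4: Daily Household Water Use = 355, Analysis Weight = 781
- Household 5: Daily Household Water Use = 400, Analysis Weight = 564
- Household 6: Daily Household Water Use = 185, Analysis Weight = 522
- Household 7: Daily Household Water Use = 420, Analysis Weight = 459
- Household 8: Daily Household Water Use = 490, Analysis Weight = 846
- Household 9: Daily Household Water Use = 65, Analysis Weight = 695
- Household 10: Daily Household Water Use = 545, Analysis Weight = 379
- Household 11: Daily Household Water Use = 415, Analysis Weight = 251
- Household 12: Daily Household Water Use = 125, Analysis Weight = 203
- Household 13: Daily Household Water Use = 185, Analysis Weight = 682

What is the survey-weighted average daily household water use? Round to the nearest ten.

330

Weighted sum = 2444230
Sum of weights = 7516
Weighted mean = 2444230 / 7516 = 325.20357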